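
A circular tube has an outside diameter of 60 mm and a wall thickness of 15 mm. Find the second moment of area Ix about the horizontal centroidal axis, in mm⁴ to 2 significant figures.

Decompose the section into non-overlapping parts with the origin at the bottom-left of its bounding rectangle.
Outer circle: ⌀60, A = 2 827 mm², y = 30 mm, Ī = 636 173 mm⁴.
Bore (subtracted): ⌀30, A = 706.9 mm², y = 30 mm, Ī = 39 761 mm⁴.
By symmetry the centroid is at mid-height, ȳ = 30 mm.
All pieces are centred on the horizontal centroidal axis, so I = ΣĪ (holes subtracted) = 596 412 mm⁴.

Ix ≈ 6.0 × 10⁵ mm⁴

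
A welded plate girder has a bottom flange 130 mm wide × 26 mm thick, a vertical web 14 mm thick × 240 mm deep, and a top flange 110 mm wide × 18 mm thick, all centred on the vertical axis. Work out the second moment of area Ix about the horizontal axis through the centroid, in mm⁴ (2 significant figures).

Treat the section as a set of non-overlapping primitives; coordinates are from the bounding-box lower-left.
Bottom plate: 130 × 26, A = 3 380 mm², y = 13 mm, Ī = 190 407 mm⁴.
Web plate: 14 × 240, A = 3 360 mm², y = 146 mm, Ī = 16 128 000 mm⁴.
Top plate: 110 × 18, A = 1 980 mm², y = 275 mm, Ī = 53 460 mm⁴.
Centroid: ȳ = ΣA·y / ΣA = 123.7 mm.
Transfer each piece to the horizontal axis through the centroid using Ī + A·d² with d = y − 123.7:
  bottom plate: d = -110.7 mm → contributes +41 639 423 mm⁴
  web plate: d = 22.26 mm → contributes +17 793 125 mm⁴
  top plate: d = 151.3 mm → contributes +45 355 923 mm⁴
Total I = 104 788 471 mm⁴.

Ix ≈ 1.0 × 10⁸ mm⁴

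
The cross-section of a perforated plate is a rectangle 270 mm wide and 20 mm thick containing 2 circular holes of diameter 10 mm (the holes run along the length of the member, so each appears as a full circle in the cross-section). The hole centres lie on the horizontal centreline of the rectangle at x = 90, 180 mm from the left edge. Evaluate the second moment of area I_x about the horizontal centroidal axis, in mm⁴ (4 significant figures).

Treat the section as a set of non-overlapping primitives; coordinates are from the bounding-box lower-left.
Plate: 270 × 20, A = 5 400 mm², y = 10 mm, Ī = 180 000 mm⁴.
Hole 1 (subtracted): ⌀10, A = 78.5398 mm², y = 10 mm, Ī = 490.874 mm⁴.
Hole 2 (subtracted): ⌀10, A = 78.5398 mm², y = 10 mm, Ī = 490.874 mm⁴.
By symmetry the centroid is at mid-height, ȳ = 10 mm.
All pieces are centred on the horizontal centroidal axis, so I = ΣĪ (holes subtracted) = 179 018 mm⁴.

I_x ≈ 1.790 × 10⁵ mm⁴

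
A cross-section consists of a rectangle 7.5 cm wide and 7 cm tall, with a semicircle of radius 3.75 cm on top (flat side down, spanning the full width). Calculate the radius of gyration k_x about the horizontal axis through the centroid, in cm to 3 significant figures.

Split into non-overlapping primitives; take the origin at the lower-left of the bounding box.
Rectangular body: 7.5 × 7, A = 52.5 cm², y = 3.5 cm, Ī = 214.38 cm⁴.
Semicircular cap: semicircle r = 3.75, A = 22.089 cm², y = 8.5915 cm, Ī = 21.705 cm⁴.
Centroid: ȳ = ΣA·y / ΣA = 5.0078 cm.
Transfer each piece to the horizontal axis through the centroid using Ī + A·d² with d = y − 5.0078:
  rectangular body: d = -1.5078 cm → contributes +333.74 cm⁴
  semicircular cap: d = 3.5837 cm → contributes +305.4 cm⁴
Total I = 639.14 cm⁴.
Radius of gyration: k = √(I/A) = √(639.14 / 74.589) = 2.9272 cm.

k_x ≈ 2.93 cm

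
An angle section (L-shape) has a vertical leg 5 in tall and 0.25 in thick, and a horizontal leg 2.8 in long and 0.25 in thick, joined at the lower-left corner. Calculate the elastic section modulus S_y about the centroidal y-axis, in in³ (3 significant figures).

S_y ≈ 0.536 in³

Decompose the section into non-overlapping parts with the origin at the bottom-left of its bounding rectangle.
Vertical leg: 0.25 × 5, A = 1.25 in², x = 0.125 in, Ī = 0.0065104 in⁴.
Horizontal leg (remainder): 2.55 × 0.25, A = 0.6375 in², x = 1.525 in, Ī = 0.34545 in⁴.
Centroid: x̄ = ΣA·x / ΣA = 0.59785 in.
Transfer each piece to the centroidal y-axis using Ī + A·d² with d = x − 0.59785:
  vertical leg: d = -0.47285 in → contributes +0.28599 in⁴
  horizontal leg (remainder): d = 0.92715 in → contributes +0.89345 in⁴
Total I = 1.1794 in⁴.
Extreme fibre distance c = 2.2022 in; S = I/c = 0.53558 in³.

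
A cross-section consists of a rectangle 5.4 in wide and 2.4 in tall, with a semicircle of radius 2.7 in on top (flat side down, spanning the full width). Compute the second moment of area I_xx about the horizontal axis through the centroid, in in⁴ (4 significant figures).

I_xx ≈ 45.51 in⁴

Decompose the section into non-overlapping parts with the origin at the bottom-left of its bounding rectangle.
Rectangular body: 5.4 × 2.4, A = 12.96 in², y = 1.2 in, Ī = 6.2208 in⁴.
Semicircular cap: semicircle r = 2.7, A = 11.4511 in², y = 3.54592 in, Ī = 5.83293 in⁴.
Centroid: ȳ = ΣA·y / ΣA = 2.30046 in.
Transfer each piece to the horizontal axis through the centroid using Ī + A·d² with d = y − 2.30046:
  rectangular body: d = -1.10046 in → contributes +21.9154 in⁴
  semicircular cap: d = 1.24546 in → contributes +23.5956 in⁴
Total I = 45.5109 in⁴.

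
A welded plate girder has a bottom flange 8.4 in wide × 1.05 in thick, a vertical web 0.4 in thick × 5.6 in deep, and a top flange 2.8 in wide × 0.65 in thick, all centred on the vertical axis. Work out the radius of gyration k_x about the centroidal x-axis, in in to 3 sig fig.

k_x ≈ 2.47 in

Decompose the section into non-overlapping parts with the origin at the bottom-left of its bounding rectangle.
Bottom plate: 8.4 × 1.05, A = 8.82 in², y = 0.525 in, Ī = 0.81034 in⁴.
Web plate: 0.4 × 5.6, A = 2.24 in², y = 3.85 in, Ī = 5.8539 in⁴.
Top plate: 2.8 × 0.65, A = 1.82 in², y = 6.975 in, Ī = 0.064079 in⁴.
Centroid: ȳ = ΣA·y / ΣA = 2.0147 in.
Transfer each piece to the centroidal x-axis using Ī + A·d² with d = y − 2.0147:
  bottom plate: d = -1.4897 in → contributes +20.383 in⁴
  web plate: d = 1.8353 in → contributes +13.399 in⁴
  top plate: d = 4.9603 in → contributes +44.845 in⁴
Total I = 78.627 in⁴.
Radius of gyration: k = √(I/A) = √(78.627 / 12.88) = 2.4707 in.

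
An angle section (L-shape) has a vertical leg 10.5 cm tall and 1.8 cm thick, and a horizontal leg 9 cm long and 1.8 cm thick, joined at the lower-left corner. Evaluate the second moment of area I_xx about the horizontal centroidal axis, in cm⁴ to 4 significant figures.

I_xx ≈ 322.6 cm⁴

Decompose the section into non-overlapping parts with the origin at the bottom-left of its bounding rectangle.
Vertical leg: 1.8 × 10.5, A = 18.9 cm², y = 5.25 cm, Ī = 173.644 cm⁴.
Horizontal leg (remainder): 7.2 × 1.8, A = 12.96 cm², y = 0.9 cm, Ī = 3.4992 cm⁴.
Centroid: ȳ = ΣA·y / ΣA = 3.48051 cm.
Transfer each piece to the horizontal centroidal axis using Ī + A·d² with d = y − 3.48051:
  vertical leg: d = 1.76949 cm → contributes +232.822 cm⁴
  horizontal leg (remainder): d = -2.58051 cm → contributes +89.8002 cm⁴
Total I = 322.622 cm⁴.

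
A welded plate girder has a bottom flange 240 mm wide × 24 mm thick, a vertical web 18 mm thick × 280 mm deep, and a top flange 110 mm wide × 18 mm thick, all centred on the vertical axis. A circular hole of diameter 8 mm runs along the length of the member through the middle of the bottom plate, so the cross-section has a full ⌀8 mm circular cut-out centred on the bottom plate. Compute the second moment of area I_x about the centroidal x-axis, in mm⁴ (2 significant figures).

Break the section into simple shapes (no overlaps), measuring from the bottom-left corner of the bounding box.
Bottom plate: 240 × 24, A = 5 760 mm², y = 12 mm, Ī = 276 480 mm⁴.
Web plate: 18 × 280, A = 5 040 mm², y = 164 mm, Ī = 32 928 000 mm⁴.
Top plate: 110 × 18, A = 1 980 mm², y = 313 mm, Ī = 53 460 mm⁴.
Hole (subtracted): ⌀8, A = 50.27 mm², y = 12 mm, Ī = 201.1 mm⁴.
Centroid: ȳ = ΣA·y / ΣA = 119 mm.
Transfer each piece to the centroidal x-axis using Ī + A·d² with d = y − 119:
  bottom plate: d = -107 mm → contributes +66 220 629 mm⁴
  web plate: d = 45 mm → contributes +43 134 769 mm⁴
  top plate: d = 194 mm → contributes +74 574 043 mm⁴
  hole: d = -107 mm → contributes −575 672 mm⁴
Total I = 183 353 769 mm⁴.

I_x ≈ 1.8 × 10⁸ mm⁴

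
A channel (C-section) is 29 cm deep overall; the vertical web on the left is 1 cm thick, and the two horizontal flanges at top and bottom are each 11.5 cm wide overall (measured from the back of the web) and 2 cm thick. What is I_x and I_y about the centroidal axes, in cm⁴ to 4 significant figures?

Treat the section as a set of non-overlapping primitives; coordinates are from the bounding-box lower-left.
Web: 1 × 29, A = 29 cm², y = 14.5 cm, Ī = 2032.42 cm⁴.
Top flange (beyond web): 10.5 × 2, A = 21 cm², y = 28 cm, Ī = 7 cm⁴.
Bottom flange (beyond web): 10.5 × 2, A = 21 cm², y = 1 cm, Ī = 7 cm⁴.
By symmetry the centroid is at mid-height, ȳ = 14.5 cm.
Transfer each piece to the centroidal x-axis using Ī + A·d² with d = y − 14.5:
  web: d = 0 cm → contributes +2032.42 cm⁴
  top flange (beyond web): d = 13.5 cm → contributes +3834.25 cm⁴
  bottom flange (beyond web): d = -13.5 cm → contributes +3834.25 cm⁴
Total I = 9700.92 cm⁴.
For the y-axis: x̄ = 3.90141 cm.
Repeating about the centroidal y-axis gives I_y = 955.477 cm⁴.

I_x ≈ 9701 cm⁴, I_y ≈ 955.5 cm⁴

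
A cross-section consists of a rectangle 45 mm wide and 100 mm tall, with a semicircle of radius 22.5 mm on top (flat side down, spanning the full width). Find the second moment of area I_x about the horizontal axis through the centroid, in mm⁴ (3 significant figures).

Break the section into simple shapes (no overlaps), measuring from the bottom-left corner of the bounding box.
Rectangular body: 45 × 100, A = 4 500 mm², y = 50 mm, Ī = 3 750 000 mm⁴.
Semicircular cap: semicircle r = 22.5, A = 795.22 mm², y = 109.55 mm, Ī = 28 130 mm⁴.
Centroid: ȳ = ΣA·y / ΣA = 58.943 mm.
Transfer each piece to the horizontal axis through the centroid using Ī + A·d² with d = y − 58.943:
  rectangular body: d = -8.9429 mm → contributes +4 109 889 mm⁴
  semicircular cap: d = 50.606 mm → contributes +2 064 683 mm⁴
Total I = 6 174 572 mm⁴.

I_x ≈ 6.17 × 10⁶ mm⁴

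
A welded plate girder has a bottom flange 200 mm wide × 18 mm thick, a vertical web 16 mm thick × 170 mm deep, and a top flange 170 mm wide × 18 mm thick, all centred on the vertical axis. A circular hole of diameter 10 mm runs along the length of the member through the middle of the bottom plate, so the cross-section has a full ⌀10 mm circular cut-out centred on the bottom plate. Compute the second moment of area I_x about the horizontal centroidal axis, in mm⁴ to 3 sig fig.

Treat the section as a set of non-overlapping primitives; coordinates are from the bounding-box lower-left.
Bottom plate: 200 × 18, A = 3 600 mm², y = 9 mm, Ī = 97 200 mm⁴.
Web plate: 16 × 170, A = 2 720 mm², y = 103 mm, Ī = 6 550 667 mm⁴.
Top plate: 170 × 18, A = 3 060 mm², y = 197 mm, Ī = 82 620 mm⁴.
Hole (subtracted): ⌀10, A = 78.54 mm², y = 9 mm, Ī = 490.87 mm⁴.
Centroid: ȳ = ΣA·y / ΣA = 98.337 mm.
Transfer each piece to the horizontal centroidal axis using Ī + A·d² with d = y − 98.337:
  bottom plate: d = -89.337 mm → contributes +28 828 844 mm⁴
  web plate: d = 4.6635 mm → contributes +6 609 822 mm⁴
  top plate: d = 98.663 mm → contributes +29 870 141 mm⁴
  hole: d = -89.337 mm → contributes −627 318 mm⁴
Total I = 64 681 489 mm⁴.

I_x ≈ 6.47 × 10⁷ mm⁴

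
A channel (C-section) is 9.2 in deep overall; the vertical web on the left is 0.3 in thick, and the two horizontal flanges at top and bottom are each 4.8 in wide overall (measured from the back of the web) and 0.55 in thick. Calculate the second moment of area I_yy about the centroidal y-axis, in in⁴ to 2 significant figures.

I_yy ≈ 19 in⁴

Split into non-overlapping primitives; take the origin at the lower-left of the bounding box.
Web: 0.3 × 9.2, A = 2.76 in², x = 0.15 in, Ī = 0.0207 in⁴.
Top flange (beyond web): 4.5 × 0.55, A = 2.475 in², x = 2.55 in, Ī = 4.177 in⁴.
Bottom flange (beyond web): 4.5 × 0.55, A = 2.475 in², x = 2.55 in, Ī = 4.177 in⁴.
Centroid: x̄ = ΣA·x / ΣA = 1.691 in.
Transfer each piece to the centroidal y-axis using Ī + A·d² with d = x − 1.691:
  web: d = -1.541 in → contributes +6.574 in⁴
  top flange (beyond web): d = 0.8591 in → contributes +6.003 in⁴
  bottom flange (beyond web): d = 0.8591 in → contributes +6.003 in⁴
Total I = 18.58 in⁴.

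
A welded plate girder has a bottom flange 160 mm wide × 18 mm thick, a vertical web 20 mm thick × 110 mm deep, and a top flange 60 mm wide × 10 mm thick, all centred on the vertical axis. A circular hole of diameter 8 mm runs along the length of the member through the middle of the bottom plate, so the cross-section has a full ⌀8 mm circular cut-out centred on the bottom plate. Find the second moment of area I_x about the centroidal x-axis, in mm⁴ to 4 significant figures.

I_x ≈ 1.231 × 10⁷ mm⁴

Split into non-overlapping primitives; take the origin at the lower-left of the bounding box.
Bottom plate: 160 × 18, A = 2 880 mm², y = 9 mm, Ī = 77 760 mm⁴.
Web plate: 20 × 110, A = 2 200 mm², y = 73 mm, Ī = 2 218 333 mm⁴.
Top plate: 60 × 10, A = 600 mm², y = 133 mm, Ī = 5 000 mm⁴.
Hole (subtracted): ⌀8, A = 50.2655 mm², y = 9 mm, Ī = 201.062 mm⁴.
Centroid: ȳ = ΣA·y / ΣA = 47.2256 mm.
Transfer each piece to the centroidal x-axis using Ī + A·d² with d = y − 47.2256:
  bottom plate: d = -38.2256 mm → contributes +4 286 007 mm⁴
  web plate: d = 25.7744 mm → contributes +3 679 836 mm⁴
  top plate: d = 85.7744 mm → contributes +4 419 348 mm⁴
  hole: d = -38.2256 mm → contributes −73648.8 mm⁴
Total I = 12 311 542 mm⁴.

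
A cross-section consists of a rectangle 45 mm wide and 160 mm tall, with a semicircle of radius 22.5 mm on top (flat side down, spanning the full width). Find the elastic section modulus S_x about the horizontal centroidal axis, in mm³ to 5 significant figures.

Treat the section as a set of non-overlapping primitives; coordinates are from the bounding-box lower-left.
Rectangular body: 45 × 160, A = 7 200 mm², y = 80 mm, Ī = 15 360 000 mm⁴.
Semicircular cap: semicircle r = 22.5, A = 795.2156 mm², y = 169.5493 mm, Ī = 28129.51 mm⁴.
Centroid: ȳ = ΣA·y / ΣA = 88.9067 mm.
Transfer each piece to the horizontal centroidal axis using Ī + A·d² with d = y − 88.9067:
  rectangular body: d = -8.906702 mm → contributes +15 931 171 mm⁴
  semicircular cap: d = 80.64259 mm → contributes +5 199 598 mm⁴
Total I = 21 130 769 mm⁴.
Extreme fibre distance c = 93.5933 mm; S = I/c = 225772.2 mm³.

S_x ≈ 2.2577 × 10⁵ mm³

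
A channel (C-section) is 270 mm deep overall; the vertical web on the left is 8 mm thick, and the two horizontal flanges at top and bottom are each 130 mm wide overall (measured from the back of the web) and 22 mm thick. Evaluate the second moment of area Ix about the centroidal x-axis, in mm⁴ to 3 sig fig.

Treat the section as a set of non-overlapping primitives; coordinates are from the bounding-box lower-left.
Web: 8 × 270, A = 2 160 mm², y = 135 mm, Ī = 13 122 000 mm⁴.
Top flange (beyond web): 122 × 22, A = 2 684 mm², y = 259 mm, Ī = 108 255 mm⁴.
Bottom flange (beyond web): 122 × 22, A = 2 684 mm², y = 11 mm, Ī = 108 255 mm⁴.
By symmetry the centroid is at mid-height, ȳ = 135 mm.
Transfer each piece to the centroidal x-axis using Ī + A·d² with d = y − 135:
  web: d = 0 mm → contributes +13 122 000 mm⁴
  top flange (beyond web): d = 124 mm → contributes +41 377 439 mm⁴
  bottom flange (beyond web): d = -124 mm → contributes +41 377 439 mm⁴
Total I = 95 876 877 mm⁴.

Ix ≈ 9.59 × 10⁷ mm⁴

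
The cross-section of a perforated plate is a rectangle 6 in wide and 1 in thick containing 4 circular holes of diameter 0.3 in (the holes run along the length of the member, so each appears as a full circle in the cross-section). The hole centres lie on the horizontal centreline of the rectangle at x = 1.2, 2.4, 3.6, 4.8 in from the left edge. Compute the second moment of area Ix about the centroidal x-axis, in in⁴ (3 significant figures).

Decompose the section into non-overlapping parts with the origin at the bottom-left of its bounding rectangle.
Plate: 6 × 1, A = 6 in², y = 0.5 in, Ī = 0.5 in⁴.
Hole 1 (subtracted): ⌀0.3, A = 0.070686 in², y = 0.5 in, Ī = 0.00039761 in⁴.
Hole 2 (subtracted): ⌀0.3, A = 0.070686 in², y = 0.5 in, Ī = 0.00039761 in⁴.
Hole 3 (subtracted): ⌀0.3, A = 0.070686 in², y = 0.5 in, Ī = 0.00039761 in⁴.
Hole 4 (subtracted): ⌀0.3, A = 0.070686 in², y = 0.5 in, Ī = 0.00039761 in⁴.
By symmetry the centroid is at mid-height, ȳ = 0.5 in.
All pieces are centred on the centroidal x-axis, so I = ΣĪ (holes subtracted) = 0.49841 in⁴.

Ix ≈ 0.498 in⁴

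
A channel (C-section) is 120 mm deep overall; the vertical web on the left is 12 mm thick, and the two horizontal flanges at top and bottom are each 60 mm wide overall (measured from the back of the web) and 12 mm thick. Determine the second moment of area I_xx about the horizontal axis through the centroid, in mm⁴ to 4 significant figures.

Treat the section as a set of non-overlapping primitives; coordinates are from the bounding-box lower-left.
Web: 12 × 120, A = 1 440 mm², y = 60 mm, Ī = 1 728 000 mm⁴.
Top flange (beyond web): 48 × 12, A = 576 mm², y = 114 mm, Ī = 6 912 mm⁴.
Bottom flange (beyond web): 48 × 12, A = 576 mm², y = 6 mm, Ī = 6 912 mm⁴.
By symmetry the centroid is at mid-height, ȳ = 60 mm.
Transfer each piece to the horizontal axis through the centroid using Ī + A·d² with d = y − 60:
  web: d = 0 mm → contributes +1 728 000 mm⁴
  top flange (beyond web): d = 54 mm → contributes +1 686 528 mm⁴
  bottom flange (beyond web): d = -54 mm → contributes +1 686 528 mm⁴
Total I = 5 101 056 mm⁴.

I_xx ≈ 5.101 × 10⁶ mm⁴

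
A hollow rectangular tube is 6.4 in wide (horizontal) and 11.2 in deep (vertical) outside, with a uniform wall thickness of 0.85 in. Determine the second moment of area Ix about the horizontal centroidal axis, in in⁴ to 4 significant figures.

Decompose the section into non-overlapping parts with the origin at the bottom-left of its bounding rectangle.
Outer rectangle: 6.4 × 11.2, A = 71.68 in², y = 5.6 in, Ī = 749.295 in⁴.
Inner void (subtracted): 4.7 × 9.5, A = 44.65 in², y = 5.6 in, Ī = 335.805 in⁴.
By symmetry the centroid is at mid-height, ȳ = 5.6 in.
All pieces are centred on the horizontal centroidal axis, so I = ΣĪ (holes subtracted) = 413.49 in⁴.

Ix ≈ 413.5 in⁴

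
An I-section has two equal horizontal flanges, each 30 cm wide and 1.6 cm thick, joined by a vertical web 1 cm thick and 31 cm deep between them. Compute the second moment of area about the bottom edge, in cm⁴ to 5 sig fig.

I_base ≈ 6.5145 × 10⁴ cm⁴

Split into non-overlapping primitives; take the origin at the lower-left of the bounding box.
Bottom flange: 30 × 1.6, A = 48 cm², y = 0.8 cm, Ī = 10.24 cm⁴.
Web: 1 × 31, A = 31 cm², y = 17.1 cm, Ī = 2482.583 cm⁴.
Top flange: 30 × 1.6, A = 48 cm², y = 33.4 cm, Ī = 10.24 cm⁴.
Transfer each piece to a horizontal axis along the bottom face using Ī + A·d² with d = y − 0:
  bottom flange: d = 0.8 cm → contributes +40.96 cm⁴
  web: d = 17.1 cm → contributes +11547.29 cm⁴
  top flange: d = 33.4 cm → contributes +53557.12 cm⁴
Total I = 65145.37 cm⁴.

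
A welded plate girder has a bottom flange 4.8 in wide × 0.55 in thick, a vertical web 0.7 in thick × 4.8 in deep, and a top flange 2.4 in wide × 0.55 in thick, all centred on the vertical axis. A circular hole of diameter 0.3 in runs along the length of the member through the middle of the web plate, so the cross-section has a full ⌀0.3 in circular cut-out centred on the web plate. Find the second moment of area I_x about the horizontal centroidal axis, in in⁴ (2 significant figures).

I_x ≈ 33 in⁴

Break the section into simple shapes (no overlaps), measuring from the bottom-left corner of the bounding box.
Bottom plate: 4.8 × 0.55, A = 2.64 in², y = 0.275 in, Ī = 0.06655 in⁴.
Web plate: 0.7 × 4.8, A = 3.36 in², y = 2.95 in, Ī = 6.451 in⁴.
Top plate: 2.4 × 0.55, A = 1.32 in², y = 5.625 in, Ī = 0.03328 in⁴.
Hole (subtracted): ⌀0.3, A = 0.07069 in², y = 2.95 in, Ī = 0.0003976 in⁴.
Centroid: ȳ = ΣA·y / ΣA = 2.463 in.
Transfer each piece to the horizontal centroidal axis using Ī + A·d² with d = y − 2.463:
  bottom plate: d = -2.188 in → contributes +12.7 in⁴
  web plate: d = 0.4871 in → contributes +7.248 in⁴
  top plate: d = 3.162 in → contributes +13.23 in⁴
  hole: d = 0.4871 in → contributes −0.01717 in⁴
Total I = 33.17 in⁴.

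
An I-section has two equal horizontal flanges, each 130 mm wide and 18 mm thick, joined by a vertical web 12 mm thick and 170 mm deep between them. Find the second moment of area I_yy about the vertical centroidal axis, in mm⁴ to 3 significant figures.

I_yy ≈ 6.62 × 10⁶ mm⁴

Split into non-overlapping primitives; take the origin at the lower-left of the bounding box.
Bottom flange: 130 × 18, A = 2 340 mm², x = 65 mm, Ī = 3 295 500 mm⁴.
Web: 12 × 170, A = 2 040 mm², x = 65 mm, Ī = 24 480 mm⁴.
Top flange: 130 × 18, A = 2 340 mm², x = 65 mm, Ī = 3 295 500 mm⁴.
By symmetry the centroid is at mid-width, x̄ = 65 mm.
All pieces are centred on the vertical centroidal axis, so I = ΣĪ = 6 615 480 mm⁴.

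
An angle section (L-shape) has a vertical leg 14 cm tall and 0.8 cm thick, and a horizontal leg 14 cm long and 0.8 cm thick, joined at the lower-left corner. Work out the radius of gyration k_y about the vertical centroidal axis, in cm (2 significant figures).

Break the section into simple shapes (no overlaps), measuring from the bottom-left corner of the bounding box.
Vertical leg: 0.8 × 14, A = 11.2 cm², x = 0.4 cm, Ī = 0.5973 cm⁴.
Horizontal leg (remainder): 13.2 × 0.8, A = 10.56 cm², x = 7.4 cm, Ī = 153.3 cm⁴.
Centroid: x̄ = ΣA·x / ΣA = 3.797 cm.
Transfer each piece to the vertical centroidal axis using Ī + A·d² with d = x − 3.797:
  vertical leg: d = -3.397 cm → contributes +129.8 cm⁴
  horizontal leg (remainder): d = 3.603 cm → contributes +290.4 cm⁴
Total I = 420.3 cm⁴.
Radius of gyration: k = √(I/A) = √(420.3 / 21.76) = 4.395 cm.

k_y ≈ 4.4 cm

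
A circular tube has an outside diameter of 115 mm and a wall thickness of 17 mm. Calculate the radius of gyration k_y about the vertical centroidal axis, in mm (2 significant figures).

k_y ≈ 35 mm

Split into non-overlapping primitives; take the origin at the lower-left of the bounding box.
Outer circle: ⌀115, A = 10 387 mm², x = 57.5 mm, Ī = 8 585 414 mm⁴.
Bore (subtracted): ⌀81, A = 5 153 mm², x = 57.5 mm, Ī = 2 113 051 mm⁴.
By symmetry the centroid is at mid-width, x̄ = 57.5 mm.
All pieces are centred on the vertical centroidal axis, so I = ΣĪ (holes subtracted) = 6 472 363 mm⁴.
Radius of gyration: k = √(I/A) = √(6 472 363 / 5 234) = 35.17 mm.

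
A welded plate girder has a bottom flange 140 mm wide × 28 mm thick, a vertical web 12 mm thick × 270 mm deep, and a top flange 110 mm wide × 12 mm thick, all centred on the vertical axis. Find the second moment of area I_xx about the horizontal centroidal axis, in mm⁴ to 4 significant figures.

Decompose the section into non-overlapping parts with the origin at the bottom-left of its bounding rectangle.
Bottom plate: 140 × 28, A = 3 920 mm², y = 14 mm, Ī = 256 107 mm⁴.
Web plate: 12 × 270, A = 3 240 mm², y = 163 mm, Ī = 19 683 000 mm⁴.
Top plate: 110 × 12, A = 1 320 mm², y = 304 mm, Ī = 15 840 mm⁴.
Centroid: ȳ = ΣA·y / ΣA = 116.071 mm.
Transfer each piece to the horizontal centroidal axis using Ī + A·d² with d = y − 116.071:
  bottom plate: d = -102.071 mm → contributes +41 096 387 mm⁴
  web plate: d = 46.9292 mm → contributes +26 818 627 mm⁴
  top plate: d = 187.929 mm → contributes +46 634 810 mm⁴
Total I = 114 549 824 mm⁴.

I_xx ≈ 1.145 × 10⁸ mm⁴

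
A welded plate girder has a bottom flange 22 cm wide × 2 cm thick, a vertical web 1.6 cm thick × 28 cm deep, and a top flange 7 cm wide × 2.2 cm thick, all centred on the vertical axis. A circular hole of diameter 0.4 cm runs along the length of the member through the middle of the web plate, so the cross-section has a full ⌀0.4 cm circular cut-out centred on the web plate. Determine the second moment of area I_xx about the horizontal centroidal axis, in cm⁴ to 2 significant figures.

Treat the section as a set of non-overlapping primitives; coordinates are from the bounding-box lower-left.
Bottom plate: 22 × 2, A = 44 cm², y = 1 cm, Ī = 14.67 cm⁴.
Web plate: 1.6 × 28, A = 44.8 cm², y = 16 cm, Ī = 2 927 cm⁴.
Top plate: 7 × 2.2, A = 15.4 cm², y = 31.1 cm, Ī = 6.211 cm⁴.
Hole (subtracted): ⌀0.4, A = 0.1257 cm², y = 16 cm, Ī = 0.001257 cm⁴.
Centroid: ȳ = ΣA·y / ΣA = 11.89 cm.
Transfer each piece to the horizontal centroidal axis using Ī + A·d² with d = y − 11.89:
  bottom plate: d = -10.89 cm → contributes +5 235 cm⁴
  web plate: d = 4.107 cm → contributes +3 683 cm⁴
  top plate: d = 19.21 cm → contributes +5 688 cm⁴
  hole: d = 4.107 cm → contributes −2.121 cm⁴
Total I = 14 603 cm⁴.

I_xx ≈ 1.5 × 10⁴ cm⁴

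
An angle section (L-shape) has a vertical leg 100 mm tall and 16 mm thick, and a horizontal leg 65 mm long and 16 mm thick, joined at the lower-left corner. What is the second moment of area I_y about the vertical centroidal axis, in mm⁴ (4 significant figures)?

I_y ≈ 7.468 × 10⁵ mm⁴

Decompose the section into non-overlapping parts with the origin at the bottom-left of its bounding rectangle.
Vertical leg: 16 × 100, A = 1 600 mm², x = 8 mm, Ī = 34133.3 mm⁴.
Horizontal leg (remainder): 49 × 16, A = 784 mm², x = 40.5 mm, Ī = 156 865 mm⁴.
Centroid: x̄ = ΣA·x / ΣA = 18.6879 mm.
Transfer each piece to the vertical centroidal axis using Ī + A·d² with d = x − 18.6879:
  vertical leg: d = -10.6879 mm → contributes +216 904 mm⁴
  horizontal leg (remainder): d = 21.8121 mm → contributes +529 867 mm⁴
Total I = 746 770 mm⁴.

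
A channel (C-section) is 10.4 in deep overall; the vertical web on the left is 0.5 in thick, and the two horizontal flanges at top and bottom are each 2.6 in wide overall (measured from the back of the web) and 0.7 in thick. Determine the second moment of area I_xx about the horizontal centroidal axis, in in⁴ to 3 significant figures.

I_xx ≈ 116 in⁴

Break the section into simple shapes (no overlaps), measuring from the bottom-left corner of the bounding box.
Web: 0.5 × 10.4, A = 5.2 in², y = 5.2 in, Ī = 46.869 in⁴.
Top flange (beyond web): 2.1 × 0.7, A = 1.47 in², y = 10.05 in, Ī = 0.060025 in⁴.
Bottom flange (beyond web): 2.1 × 0.7, A = 1.47 in², y = 0.35 in, Ī = 0.060025 in⁴.
By symmetry the centroid is at mid-height, ȳ = 5.2 in.
Transfer each piece to the horizontal centroidal axis using Ī + A·d² with d = y − 5.2:
  web: d = 0 in → contributes +46.869 in⁴
  top flange (beyond web): d = 4.85 in → contributes +34.638 in⁴
  bottom flange (beyond web): d = -4.85 in → contributes +34.638 in⁴
Total I = 116.15 in⁴.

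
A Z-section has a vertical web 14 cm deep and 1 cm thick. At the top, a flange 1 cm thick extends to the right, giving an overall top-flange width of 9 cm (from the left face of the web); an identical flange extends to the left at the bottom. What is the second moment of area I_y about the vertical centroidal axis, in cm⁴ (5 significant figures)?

Treat the section as a set of non-overlapping primitives; coordinates are from the bounding-box lower-left.
Web: 1 × 14, A = 14 cm², x = 8.5 cm, Ī = 1.166667 cm⁴.
Top flange (beyond web): 8 × 1, A = 8 cm², x = 13 cm, Ī = 42.66667 cm⁴.
Bottom flange (beyond web): 8 × 1, A = 8 cm², x = 4 cm, Ī = 42.66667 cm⁴.
Centroid: x̄ = ΣA·x / ΣA = 8.5 cm.
Transfer each piece to the vertical centroidal axis using Ī + A·d² with d = x − 8.5:
  web: d = 0 cm → contributes +1.166667 cm⁴
  top flange (beyond web): d = 4.5 cm → contributes +204.6667 cm⁴
  bottom flange (beyond web): d = -4.5 cm → contributes +204.6667 cm⁴
Total I = 410.5 cm⁴.

I_y ≈ 410.50 cm⁴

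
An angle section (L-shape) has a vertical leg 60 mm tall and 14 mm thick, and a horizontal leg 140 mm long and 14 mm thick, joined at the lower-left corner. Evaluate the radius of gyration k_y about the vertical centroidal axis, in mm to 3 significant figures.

k_y ≈ 44.4 mm

Split into non-overlapping primitives; take the origin at the lower-left of the bounding box.
Vertical leg: 14 × 60, A = 840 mm², x = 7 mm, Ī = 13 720 mm⁴.
Horizontal leg (remainder): 126 × 14, A = 1 764 mm², x = 77 mm, Ī = 2 333 772 mm⁴.
Centroid: x̄ = ΣA·x / ΣA = 54.419 mm.
Transfer each piece to the vertical centroidal axis using Ī + A·d² with d = x − 54.419:
  vertical leg: d = -47.419 mm → contributes +1 902 540 mm⁴
  horizontal leg (remainder): d = 22.581 mm → contributes +3 233 210 mm⁴
Total I = 5 135 750 mm⁴.
Radius of gyration: k = √(I/A) = √(5 135 750 / 2 604) = 44.41 mm.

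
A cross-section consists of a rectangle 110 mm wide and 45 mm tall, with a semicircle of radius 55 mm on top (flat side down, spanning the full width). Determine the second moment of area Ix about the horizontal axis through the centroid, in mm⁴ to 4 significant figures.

Break the section into simple shapes (no overlaps), measuring from the bottom-left corner of the bounding box.
Rectangular body: 110 × 45, A = 4 950 mm², y = 22.5 mm, Ī = 835 313 mm⁴.
Semicircular cap: semicircle r = 55, A = 4751.66 mm², y = 68.3427 mm, Ī = 1 004 345 mm⁴.
Centroid: ȳ = ΣA·y / ΣA = 44.9528 mm.
Transfer each piece to the horizontal axis through the centroid using Ī + A·d² with d = y − 44.9528:
  rectangular body: d = -22.4528 mm → contributes +3 330 738 mm⁴
  semicircular cap: d = 23.39 mm → contributes +3 603 933 mm⁴
Total I = 6 934 670 mm⁴.

Ix ≈ 6.935 × 10⁶ mm⁴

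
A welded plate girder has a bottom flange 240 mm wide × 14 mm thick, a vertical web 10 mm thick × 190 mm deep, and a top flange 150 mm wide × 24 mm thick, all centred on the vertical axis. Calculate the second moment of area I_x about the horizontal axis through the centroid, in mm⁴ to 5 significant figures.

Break the section into simple shapes (no overlaps), measuring from the bottom-left corner of the bounding box.
Bottom plate: 240 × 14, A = 3 360 mm², y = 7 mm, Ī = 54 880 mm⁴.
Web plate: 10 × 190, A = 1 900 mm², y = 109 mm, Ī = 5 715 833 mm⁴.
Top plate: 150 × 24, A = 3 600 mm², y = 216 mm, Ī = 172 800 mm⁴.
Centroid: ȳ = ΣA·y / ΣA = 113.7946 mm.
Transfer each piece to the horizontal axis through the centroid using Ī + A·d² with d = y − 113.7946:
  bottom plate: d = -106.7946 mm → contributes +38 375 958 mm⁴
  web plate: d = -4.794582 mm → contributes +5 759 511 mm⁴
  top plate: d = 102.2054 mm → contributes +37 778 211 mm⁴
Total I = 81 913 679 mm⁴.

I_x ≈ 8.1914 × 10⁷ mm⁴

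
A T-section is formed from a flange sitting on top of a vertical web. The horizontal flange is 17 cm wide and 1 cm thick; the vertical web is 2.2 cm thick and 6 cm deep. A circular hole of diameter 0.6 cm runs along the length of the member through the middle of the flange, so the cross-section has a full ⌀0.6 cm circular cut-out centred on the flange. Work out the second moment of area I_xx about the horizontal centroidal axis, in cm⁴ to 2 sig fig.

Break the section into simple shapes (no overlaps), measuring from the bottom-left corner of the bounding box.
Flange: 17 × 1, A = 17 cm², y = 6.5 cm, Ī = 1.417 cm⁴.
Web: 2.2 × 6, A = 13.2 cm², y = 3 cm, Ī = 39.6 cm⁴.
Hole (subtracted): ⌀0.6, A = 0.2827 cm², y = 6.5 cm, Ī = 0.006362 cm⁴.
Centroid: ȳ = ΣA·y / ΣA = 4.956 cm.
Transfer each piece to the horizontal centroidal axis using Ī + A·d² with d = y − 4.956:
  flange: d = 1.544 cm → contributes +41.96 cm⁴
  web: d = -1.956 cm → contributes +90.09 cm⁴
  hole: d = 1.544 cm → contributes −0.6806 cm⁴
Total I = 131.4 cm⁴.

I_xx ≈ 130 cm⁴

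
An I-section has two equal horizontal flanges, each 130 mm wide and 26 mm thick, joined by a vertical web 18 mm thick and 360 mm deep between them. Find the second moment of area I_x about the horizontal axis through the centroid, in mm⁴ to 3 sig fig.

I_x ≈ 3.22 × 10⁸ mm⁴

Split into non-overlapping primitives; take the origin at the lower-left of the bounding box.
Bottom flange: 130 × 26, A = 3 380 mm², y = 13 mm, Ī = 190 407 mm⁴.
Web: 18 × 360, A = 6 480 mm², y = 206 mm, Ī = 69 984 000 mm⁴.
Top flange: 130 × 26, A = 3 380 mm², y = 399 mm, Ī = 190 407 mm⁴.
By symmetry the centroid is at mid-height, ȳ = 206 mm.
Transfer each piece to the horizontal axis through the centroid using Ī + A·d² with d = y − 206:
  bottom flange: d = -193 mm → contributes +126 092 027 mm⁴
  web: d = 0 mm → contributes +69 984 000 mm⁴
  top flange: d = 193 mm → contributes +126 092 027 mm⁴
Total I = 322 168 053 mm⁴.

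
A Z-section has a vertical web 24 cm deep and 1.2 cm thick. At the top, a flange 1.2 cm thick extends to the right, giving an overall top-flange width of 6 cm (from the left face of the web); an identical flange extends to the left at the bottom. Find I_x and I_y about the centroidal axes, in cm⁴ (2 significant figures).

I_x ≈ 2900 cm⁴, I_y ≈ 130 cm⁴

Break the section into simple shapes (no overlaps), measuring from the bottom-left corner of the bounding box.
Web: 1.2 × 24, A = 28.8 cm², y = 12 cm, Ī = 1 382 cm⁴.
Top flange (beyond web): 4.8 × 1.2, A = 5.76 cm², y = 23.4 cm, Ī = 0.6912 cm⁴.
Bottom flange (beyond web): 4.8 × 1.2, A = 5.76 cm², y = 0.6 cm, Ī = 0.6912 cm⁴.
Centroid: ȳ = ΣA·y / ΣA = 12 cm.
Transfer each piece to the centroidal x-axis using Ī + A·d² with d = y − 12:
  web: d = 0 cm → contributes +1 382 cm⁴
  top flange (beyond web): d = 11.4 cm → contributes +749.3 cm⁴
  bottom flange (beyond web): d = -11.4 cm → contributes +749.3 cm⁴
Total I = 2 881 cm⁴.
For the y-axis: x̄ = 5.4 cm.
Repeating about the centroidal y-axis gives I_y = 129.3 cm⁴.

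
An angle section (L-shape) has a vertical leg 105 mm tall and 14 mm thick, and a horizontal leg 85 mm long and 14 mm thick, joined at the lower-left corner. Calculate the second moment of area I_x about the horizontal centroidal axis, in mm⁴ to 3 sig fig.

I_x ≈ 2.59 × 10⁶ mm⁴

Treat the section as a set of non-overlapping primitives; coordinates are from the bounding-box lower-left.
Vertical leg: 14 × 105, A = 1 470 mm², y = 52.5 mm, Ī = 1 350 563 mm⁴.
Horizontal leg (remainder): 71 × 14, A = 994 mm², y = 7 mm, Ī = 16 235 mm⁴.
Centroid: ȳ = ΣA·y / ΣA = 34.145 mm.
Transfer each piece to the horizontal centroidal axis using Ī + A·d² with d = y − 34.145:
  vertical leg: d = 18.355 mm → contributes +1 845 820 mm⁴
  horizontal leg (remainder): d = -27.145 mm → contributes +748 659 mm⁴
Total I = 2 594 480 mm⁴.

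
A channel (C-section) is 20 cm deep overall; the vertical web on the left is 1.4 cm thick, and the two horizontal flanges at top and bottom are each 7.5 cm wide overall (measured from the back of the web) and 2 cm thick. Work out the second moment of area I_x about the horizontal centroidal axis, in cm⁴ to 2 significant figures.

Treat the section as a set of non-overlapping primitives; coordinates are from the bounding-box lower-left.
Web: 1.4 × 20, A = 28 cm², y = 10 cm, Ī = 933.3 cm⁴.
Top flange (beyond web): 6.1 × 2, A = 12.2 cm², y = 19 cm, Ī = 4.067 cm⁴.
Bottom flange (beyond web): 6.1 × 2, A = 12.2 cm², y = 1 cm, Ī = 4.067 cm⁴.
By symmetry the centroid is at mid-height, ȳ = 10 cm.
Transfer each piece to the horizontal centroidal axis using Ī + A·d² with d = y − 10:
  web: d = 0 cm → contributes +933.3 cm⁴
  top flange (beyond web): d = 9 cm → contributes +992.3 cm⁴
  bottom flange (beyond web): d = -9 cm → contributes +992.3 cm⁴
Total I = 2 918 cm⁴.

I_x ≈ 2900 cm⁴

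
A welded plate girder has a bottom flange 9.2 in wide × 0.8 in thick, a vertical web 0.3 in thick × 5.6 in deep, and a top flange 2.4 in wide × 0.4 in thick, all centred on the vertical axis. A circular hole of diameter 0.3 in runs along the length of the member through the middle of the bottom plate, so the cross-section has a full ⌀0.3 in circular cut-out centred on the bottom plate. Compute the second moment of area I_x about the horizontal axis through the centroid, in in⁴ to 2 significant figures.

I_x ≈ 46 in⁴

Decompose the section into non-overlapping parts with the origin at the bottom-left of its bounding rectangle.
Bottom plate: 9.2 × 0.8, A = 7.36 in², y = 0.4 in, Ī = 0.3925 in⁴.
Web plate: 0.3 × 5.6, A = 1.68 in², y = 3.6 in, Ī = 4.39 in⁴.
Top plate: 2.4 × 0.4, A = 0.96 in², y = 6.6 in, Ī = 0.0128 in⁴.
Hole (subtracted): ⌀0.3, A = 0.07069 in², y = 0.4 in, Ī = 0.0003976 in⁴.
Centroid: ȳ = ΣA·y / ΣA = 1.541 in.
Transfer each piece to the horizontal axis through the centroid using Ī + A·d² with d = y − 1.541:
  bottom plate: d = -1.141 in → contributes +9.972 in⁴
  web plate: d = 2.059 in → contributes +11.51 in⁴
  top plate: d = 5.059 in → contributes +24.58 in⁴
  hole: d = -1.141 in → contributes −0.0924 in⁴
Total I = 45.98 in⁴.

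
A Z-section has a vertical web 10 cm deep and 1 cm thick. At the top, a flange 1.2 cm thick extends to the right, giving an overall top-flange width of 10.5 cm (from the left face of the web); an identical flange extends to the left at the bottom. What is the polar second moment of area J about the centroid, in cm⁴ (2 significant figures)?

J ≈ 1300 cm⁴

Treat the section as a set of non-overlapping primitives; coordinates are from the bounding-box lower-left.
Web: 1 × 10, A = 10 cm², y = 5 cm, Ī = 83.33 cm⁴.
Top flange (beyond web): 9.5 × 1.2, A = 11.4 cm², y = 9.4 cm, Ī = 1.368 cm⁴.
Bottom flange (beyond web): 9.5 × 1.2, A = 11.4 cm², y = 0.6 cm, Ī = 1.368 cm⁴.
Centroid: ȳ = ΣA·y / ΣA = 5 cm.
Transfer each piece to the centroidal x-axis using Ī + A·d² with d = y − 5:
  web: d = 0 cm → contributes +83.33 cm⁴
  top flange (beyond web): d = 4.4 cm → contributes +222.1 cm⁴
  bottom flange (beyond web): d = -4.4 cm → contributes +222.1 cm⁴
Total I = 527.5 cm⁴.
For the y-axis: x̄ = 10 cm.
Repeating about the centroidal y-axis gives I_y = 800.7 cm⁴.
Polar second moment: J = I_x + I_y = 1 328 cm⁴.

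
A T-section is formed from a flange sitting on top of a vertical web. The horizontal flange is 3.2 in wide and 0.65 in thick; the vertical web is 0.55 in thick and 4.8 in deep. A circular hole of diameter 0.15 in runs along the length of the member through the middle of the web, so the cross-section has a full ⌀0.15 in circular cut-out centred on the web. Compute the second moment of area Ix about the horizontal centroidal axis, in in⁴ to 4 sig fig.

Break the section into simple shapes (no overlaps), measuring from the bottom-left corner of the bounding box.
Flange: 3.2 × 0.65, A = 2.08 in², y = 5.125 in, Ī = 0.0732333 in⁴.
Web: 0.55 × 4.8, A = 2.64 in², y = 2.4 in, Ī = 5.0688 in⁴.
Hole (subtracted): ⌀0.15, A = 0.0176715 in², y = 2.4 in, Ī = 0.0000248505 in⁴.
Centroid: ȳ = ΣA·y / ΣA = 3.60536 in.
Transfer each piece to the horizontal centroidal axis using Ī + A·d² with d = y − 3.60536:
  flange: d = 1.51964 in → contributes +4.87659 in⁴
  web: d = -1.20536 in → contributes +8.90444 in⁴
  hole: d = -1.20536 in → contributes −0.0256996 in⁴
Total I = 13.7553 in⁴.

Ix ≈ 13.76 in⁴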